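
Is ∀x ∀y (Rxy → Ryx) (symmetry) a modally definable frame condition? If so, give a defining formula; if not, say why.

The condition is symmetry. A defining modal formula is r → □◇r.
Suppose r→□◇r is valid. Take Rxy and set V(r)={x}. Then r at x, so □◇r at x, so ◇r at y, so some z with Ryz has r; z=x, i.e. Ryx.

Yes, by r → □◇r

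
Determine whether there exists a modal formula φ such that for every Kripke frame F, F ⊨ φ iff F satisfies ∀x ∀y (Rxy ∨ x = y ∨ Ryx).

Not definable by any modal formula

Any modally definable frame class is closed under disjoint unions.
Take 2 disjoint single-world reflexive frames: each is trivially connected, but their disjoint union has 2 worlds with no edge between distinct components, so it is not connected.
So the class is not modally definable.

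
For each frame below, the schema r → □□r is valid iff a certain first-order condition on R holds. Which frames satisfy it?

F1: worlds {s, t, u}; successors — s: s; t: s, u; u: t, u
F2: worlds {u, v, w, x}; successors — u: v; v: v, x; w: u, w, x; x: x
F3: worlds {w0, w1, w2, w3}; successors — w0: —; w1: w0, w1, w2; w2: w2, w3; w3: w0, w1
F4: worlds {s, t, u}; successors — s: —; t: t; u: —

Frame correspondent (Sahlqvist): ∀x ∀z (xR²z → ∃w (x = w ∧ z = w)) — i.e. a generalized confluence (Geach) condition.
F1: fails — tR²s but t ≠ s.
F2: fails — uR²v but u ≠ v.
F3: fails — w1R²w0 but w1 ≠ w0.
F4: ✓.

F4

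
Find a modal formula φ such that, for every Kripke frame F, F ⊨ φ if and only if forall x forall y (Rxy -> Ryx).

p → □◇p

This is symmetry; the standard corresponding axiom is B: p → □◇p.
Suppose p→□◇p is valid. Take Rxy and set V(p)={x}. Then p at x, so □◇p at x, so ◇p at y, so some z with Ryz has p; z=x, i.e. Ryx.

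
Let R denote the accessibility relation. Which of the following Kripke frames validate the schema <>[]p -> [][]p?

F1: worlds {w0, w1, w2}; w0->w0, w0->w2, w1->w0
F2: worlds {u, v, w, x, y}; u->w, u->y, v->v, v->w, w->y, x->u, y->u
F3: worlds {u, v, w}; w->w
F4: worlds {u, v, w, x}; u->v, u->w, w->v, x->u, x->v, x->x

F3

This is the axiom for a generalized confluence (Geach) condition; its first-order frame correspondent is forall x forall y forall z ((xRy & x R^2 z) -> exists w (yRw & z = w)).
F1: fails — w0Rw2, w0R²w0 but no w with w2Rw and w0=w.
F2: fails — uRw, uR²u but no t with wRt and u=t.
F3: holds.
F4: fails — uRv, uR²v but no t with vRt and v=t.
Valid on: F3.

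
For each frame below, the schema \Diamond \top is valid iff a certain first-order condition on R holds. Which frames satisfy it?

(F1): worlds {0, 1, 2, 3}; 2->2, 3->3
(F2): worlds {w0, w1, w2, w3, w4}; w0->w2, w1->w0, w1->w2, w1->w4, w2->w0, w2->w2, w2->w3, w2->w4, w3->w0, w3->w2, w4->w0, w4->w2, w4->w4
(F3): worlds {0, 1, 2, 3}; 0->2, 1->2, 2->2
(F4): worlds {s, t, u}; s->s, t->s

(F2)

The schema corresponds to seriality: \forall x \exists y Rxy.
(F1): fails — world 0 has no successor.
(F2): condition met.
(F3): fails — world 3 has no successor.
(F4): fails — world u has no successor.
Valid on: (F2).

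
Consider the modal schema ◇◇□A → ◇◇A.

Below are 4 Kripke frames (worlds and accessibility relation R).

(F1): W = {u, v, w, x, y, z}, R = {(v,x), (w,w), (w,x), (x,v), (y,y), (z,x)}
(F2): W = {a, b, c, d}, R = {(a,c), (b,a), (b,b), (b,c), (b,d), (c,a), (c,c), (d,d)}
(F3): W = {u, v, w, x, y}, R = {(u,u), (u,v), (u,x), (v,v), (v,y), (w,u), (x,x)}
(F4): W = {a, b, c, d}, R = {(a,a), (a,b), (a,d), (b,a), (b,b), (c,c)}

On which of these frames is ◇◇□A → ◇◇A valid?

(F2)

The schema corresponds to a generalized confluence (Geach) condition: ∀x ∀y (xR²y → ∃w (yRw ∧ xR²w)).
(F1): fails — vR²v but no t with vRt and vR²t.
(F2): satisfies the condition.
(F3): fails — uR²y but no t with yRt and uR²t.
(F4): fails — aR²d but no w with dRw and aR²w.
Valid on: (F2).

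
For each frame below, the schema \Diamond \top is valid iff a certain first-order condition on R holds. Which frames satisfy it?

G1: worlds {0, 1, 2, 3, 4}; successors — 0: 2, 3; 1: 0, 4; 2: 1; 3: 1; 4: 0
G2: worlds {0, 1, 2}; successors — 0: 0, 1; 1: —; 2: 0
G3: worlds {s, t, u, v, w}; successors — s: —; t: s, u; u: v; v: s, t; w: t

G1

This is the axiom for seriality; its first-order frame correspondent is \forall x \exists y Rxy.
G1: satisfies the condition.
G2: fails — world 1 has no successor.
G3: fails — world s has no successor.
Valid on: G1.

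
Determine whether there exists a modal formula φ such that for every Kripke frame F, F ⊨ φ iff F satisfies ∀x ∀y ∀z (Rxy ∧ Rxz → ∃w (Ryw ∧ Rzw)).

Yes — defined by ◇□r → □◇r

The condition is convergence. A defining modal formula is ◇□r → □◇r.
Suppose ◇□r→□◇r is valid. Take Rxy, Rxz and set V(r)={w : Ryw}. Then □r at y so ◇□r at x, so □◇r at x, so ◇r at z, giving w with Rzw and Ryw.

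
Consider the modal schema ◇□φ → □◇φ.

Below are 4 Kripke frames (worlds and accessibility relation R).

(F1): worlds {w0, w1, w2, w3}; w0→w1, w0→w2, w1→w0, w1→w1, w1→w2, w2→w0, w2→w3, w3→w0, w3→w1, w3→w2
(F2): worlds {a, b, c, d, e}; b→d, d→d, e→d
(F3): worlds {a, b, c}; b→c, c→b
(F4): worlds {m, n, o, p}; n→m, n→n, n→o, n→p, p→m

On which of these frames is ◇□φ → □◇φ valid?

(F2), (F3)

Frame correspondent (Sahlqvist): ∀x ∀y ∀z (Rxy ∧ Rxz → ∃w (Ryw ∧ Rzw)) — i.e. convergence.
(F1): fails — Rw1w2 and Rw1w0 but w2 and w0 have no common successor.
(F2): satisfies the condition.
(F3): satisfies the condition.
(F4): fails — Rnn and Rno but n and o have no common successor.
Valid on: (F2), (F3).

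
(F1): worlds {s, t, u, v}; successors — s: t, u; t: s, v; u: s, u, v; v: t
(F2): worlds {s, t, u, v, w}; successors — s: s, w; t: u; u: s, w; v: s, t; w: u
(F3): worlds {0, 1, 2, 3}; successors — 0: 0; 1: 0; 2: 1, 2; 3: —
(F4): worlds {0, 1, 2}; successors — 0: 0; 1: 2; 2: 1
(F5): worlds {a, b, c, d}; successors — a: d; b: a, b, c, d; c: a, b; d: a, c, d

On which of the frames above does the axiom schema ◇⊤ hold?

Frame correspondent (Sahlqvist): ∀x ∃y Rxy — i.e. seriality.
(F1): ✓.
(F2): ✓.
(F3): fails — world 3 has no successor.
(F4): ✓.
(F5): ✓.

(F1), (F2), (F4), (F5)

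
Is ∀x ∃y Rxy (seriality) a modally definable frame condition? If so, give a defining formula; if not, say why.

Definable; □r → ◇r defines it

The condition is seriality. A defining modal formula is □r → ◇r.
Suppose □r→◇r is valid. At any x set V(r)=W. Then □r at x, so ◇r at x, so x has a successor.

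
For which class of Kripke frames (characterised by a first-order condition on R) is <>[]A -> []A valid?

Equivalently (dual form): ◇A → □◇A.
Suppose ◇A→□◇A is valid. Take Rxy, Rxz and set V(A)={y}. Then ◇A at x, so □◇A at x, so ◇A at z, so some w with Rzw has A; w=y, i.e. Rzy. By symmetry of the argument, Ryz.

the Euclidean property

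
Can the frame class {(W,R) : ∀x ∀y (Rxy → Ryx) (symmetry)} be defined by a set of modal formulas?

This is a Sahlqvist condition; the B axiom r → □◇r defines it.
Suppose r→□◇r is valid. Take Rxy and set V(r)={x}. Then r at x, so □◇r at x, so ◇r at y, so some z with Ryz has r; z=x, i.e. Ryx.

Yes — defined by r → □◇r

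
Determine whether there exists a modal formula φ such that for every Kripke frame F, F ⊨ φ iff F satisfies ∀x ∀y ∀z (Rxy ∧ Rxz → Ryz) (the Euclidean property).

Yes: it is the Euclidean property, defined by the 5 schema ◇r → □◇r.
Suppose ◇r→□◇r is valid. Take Rxy, Rxz and set V(r)={y}. Then ◇r at x, so □◇r at x, so ◇r at z, so some w with Rzw has r; w=y, i.e. Rzy. By symmetry of the argument, Ryz.

Yes, by ◇r → □◇r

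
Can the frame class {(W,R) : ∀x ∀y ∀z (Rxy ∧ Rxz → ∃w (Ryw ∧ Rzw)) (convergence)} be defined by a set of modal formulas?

Yes: it is convergence, defined by the .2 schema ◇□p → □◇p.
Suppose ◇□p→□◇p is valid. Take Rxy, Rxz and set V(p)={w : Ryw}. Then □p at y so ◇□p at x, so □◇p at x, so ◇p at z, giving w with Rzw and Ryw.

Definable; ◇□p → □◇p defines it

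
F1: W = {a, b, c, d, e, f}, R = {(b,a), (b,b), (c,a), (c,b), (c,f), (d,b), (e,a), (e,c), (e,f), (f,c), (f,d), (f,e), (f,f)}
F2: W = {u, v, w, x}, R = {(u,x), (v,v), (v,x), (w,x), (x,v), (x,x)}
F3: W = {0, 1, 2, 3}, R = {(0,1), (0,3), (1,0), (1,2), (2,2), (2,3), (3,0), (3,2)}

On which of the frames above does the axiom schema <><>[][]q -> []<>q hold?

F2, F3

This is the axiom for a generalized confluence (Geach) condition; its first-order frame correspondent is forall x forall y forall z ((x R^2 y & xRz) -> exists w (y R^2 w & zRw)).
F1: fails — bR²a, bRa but no w with aR²w and aRw.
F2: satisfies the condition.
F3: satisfies the condition.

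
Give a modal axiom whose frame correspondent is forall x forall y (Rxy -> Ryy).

This is shift-reflexivity; the standard corresponding axiom is T□: □(□s → s).

□(□s → s)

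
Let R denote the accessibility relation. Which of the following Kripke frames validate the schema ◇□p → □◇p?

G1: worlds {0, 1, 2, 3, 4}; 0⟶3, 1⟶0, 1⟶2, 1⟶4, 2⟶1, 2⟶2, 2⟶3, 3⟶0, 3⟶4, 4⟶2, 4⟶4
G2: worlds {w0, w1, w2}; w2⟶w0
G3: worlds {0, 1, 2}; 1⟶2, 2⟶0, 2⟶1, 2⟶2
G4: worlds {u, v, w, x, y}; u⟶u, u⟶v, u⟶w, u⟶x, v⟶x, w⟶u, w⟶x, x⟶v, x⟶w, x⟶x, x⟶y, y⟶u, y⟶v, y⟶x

This is the axiom for convergence; its first-order frame correspondent is ∀x ∀y ∀z (Rxy ∧ Rxz → ∃w (Ryw ∧ Rzw)).
G1: fails — R10 and R14 but 0 and 4 have no common successor.
G2: fails — Rw2w0 and Rw2w0 but w0 and w0 have no common successor.
G3: fails — R22 and R20 but 2 and 0 have no common successor.
G4: holds.
Valid on: G4.

G4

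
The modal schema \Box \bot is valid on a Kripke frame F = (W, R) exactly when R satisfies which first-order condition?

□⊥ is valid iff no world has any successor (otherwise □⊥ fails at any world with one).

emptiness of R: \forall x \forall y \neg Rxy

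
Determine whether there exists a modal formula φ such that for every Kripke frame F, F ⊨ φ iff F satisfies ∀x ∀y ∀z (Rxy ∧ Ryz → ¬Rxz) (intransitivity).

No — not modally definable

Any modally definable frame class is closed under surjective bounded morphisms.
The 7-cycle (worlds s,t,u,v,w,x,y with s→t→u→v→w→x→y→s) is intransitive. Mapping every world to a single reflexive point • is a surjective bounded morphism; the reflexive point is not intransitive (R••∧R•• but R••).
Hence intransitivity is not modally definable.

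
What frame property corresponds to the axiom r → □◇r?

symmetry

Suppose r→□◇r is valid. Take Rxy and set V(r)={x}. Then r at x, so □◇r at x, so ◇r at y, so some z with Ryz has r; z=x, i.e. Ryx.
The converse is a direct semantic check.
So the correspondent is symmetry.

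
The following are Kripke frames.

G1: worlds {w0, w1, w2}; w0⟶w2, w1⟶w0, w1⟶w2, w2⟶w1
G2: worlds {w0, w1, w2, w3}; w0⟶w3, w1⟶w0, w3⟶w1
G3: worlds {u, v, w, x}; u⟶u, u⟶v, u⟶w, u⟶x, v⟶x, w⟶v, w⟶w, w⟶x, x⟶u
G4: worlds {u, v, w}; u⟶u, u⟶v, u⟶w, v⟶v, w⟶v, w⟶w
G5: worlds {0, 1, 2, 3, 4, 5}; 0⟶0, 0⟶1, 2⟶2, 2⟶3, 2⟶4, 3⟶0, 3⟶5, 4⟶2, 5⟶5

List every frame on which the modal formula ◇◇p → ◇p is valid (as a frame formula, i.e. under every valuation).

G4

Frame correspondent (Sahlqvist): ∀x ∀y (xR²y → ∃w (y = w ∧ xRw)) — i.e. a generalized confluence (Geach) condition.
G1: fails — w0R²w1 but no w with w1=w and w0Rw.
G2: fails — w0R²w1 but no w with w1=w and w0Rw.
G3: fails — vR²u but no t with u=t and vRt.
G4: ✓.
G5: fails — 2R²0 but no w with 0=w and 2Rw.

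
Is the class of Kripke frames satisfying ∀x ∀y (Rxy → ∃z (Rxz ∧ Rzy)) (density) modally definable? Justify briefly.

Yes, by □□r → □r

Yes: it is density, defined by the C4 schema □□r → □r.
Suppose □□r→□r is valid. Take Rxy and set V(r)={w : xR²w}. Then □□r at x, so □r at x, so r at y, i.e. ∃z(Rxz∧Rzy).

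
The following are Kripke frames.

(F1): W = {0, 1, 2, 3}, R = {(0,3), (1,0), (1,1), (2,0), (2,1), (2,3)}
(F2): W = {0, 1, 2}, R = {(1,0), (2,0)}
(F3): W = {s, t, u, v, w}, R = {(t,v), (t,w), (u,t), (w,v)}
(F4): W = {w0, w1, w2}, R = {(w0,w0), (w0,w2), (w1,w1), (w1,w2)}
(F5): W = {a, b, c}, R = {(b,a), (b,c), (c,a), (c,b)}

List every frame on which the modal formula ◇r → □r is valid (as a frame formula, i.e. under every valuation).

(F2)

Frame correspondent (Sahlqvist): ∀x ∀y ∀z (Rxy ∧ Rxz → y = z) — i.e. partial functionality.
(F1): fails — 1 sees both 0 and 1.
(F2): holds.
(F3): fails — t sees both v and w.
(F4): fails — w0 sees both w0 and w2.
(F5): fails — b sees both a and c.
Valid on: (F2).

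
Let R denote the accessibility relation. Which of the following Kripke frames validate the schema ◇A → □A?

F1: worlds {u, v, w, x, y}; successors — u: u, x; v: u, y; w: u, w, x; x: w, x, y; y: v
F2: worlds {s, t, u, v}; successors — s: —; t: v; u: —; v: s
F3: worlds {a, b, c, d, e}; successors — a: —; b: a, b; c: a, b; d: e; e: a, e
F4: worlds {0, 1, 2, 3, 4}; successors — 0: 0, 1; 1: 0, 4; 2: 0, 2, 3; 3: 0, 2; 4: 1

This is the axiom for partial functionality; its first-order frame correspondent is ∀x ∀y ∀z (Rxy ∧ Rxz → y = z).
F1: fails — u sees both u and x.
F2: condition met.
F3: fails — b sees both a and b.
F4: fails — 0 sees both 0 and 1.
Valid on: F2.

F2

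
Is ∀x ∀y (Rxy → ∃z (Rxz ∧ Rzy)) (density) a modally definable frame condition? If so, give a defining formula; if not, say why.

Yes: it is density, defined by the C4 schema □□q → □q.

Yes, by □□q → □q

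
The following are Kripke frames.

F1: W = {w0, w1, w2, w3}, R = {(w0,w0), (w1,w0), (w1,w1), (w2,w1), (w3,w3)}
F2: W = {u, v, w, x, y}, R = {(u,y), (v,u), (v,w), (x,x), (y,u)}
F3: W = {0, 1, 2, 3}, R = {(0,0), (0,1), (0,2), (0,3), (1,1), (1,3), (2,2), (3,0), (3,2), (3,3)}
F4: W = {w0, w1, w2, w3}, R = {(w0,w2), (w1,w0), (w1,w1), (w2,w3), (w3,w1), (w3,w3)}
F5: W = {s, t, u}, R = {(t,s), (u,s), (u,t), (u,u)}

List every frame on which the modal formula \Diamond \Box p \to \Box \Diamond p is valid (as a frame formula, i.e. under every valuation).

Frame correspondent (Sahlqvist): \forall x \forall y \forall z (Rxy \wedge Rxz \to \exists w (Ryw \wedge Rzw)) — i.e. convergence.
F1: ✓.
F2: fails — Rvw and Rvw but w and w have no common successor.
F3: fails — R02 and R01 but 2 and 1 have no common successor.
F4: fails — Rw1w1 and Rw1w0 but w1 and w0 have no common successor.
F5: fails — Rts and Rts but s and s have no common successor.

F1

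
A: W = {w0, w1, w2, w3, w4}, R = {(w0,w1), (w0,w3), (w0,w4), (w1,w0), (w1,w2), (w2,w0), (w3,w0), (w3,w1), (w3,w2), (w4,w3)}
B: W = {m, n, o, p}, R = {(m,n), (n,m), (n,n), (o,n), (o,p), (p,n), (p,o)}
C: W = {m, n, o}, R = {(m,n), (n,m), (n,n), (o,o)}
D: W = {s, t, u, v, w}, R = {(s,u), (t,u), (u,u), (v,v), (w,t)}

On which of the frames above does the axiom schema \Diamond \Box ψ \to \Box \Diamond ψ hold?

The schema corresponds to convergence: \forall x \forall y \forall z (Rxy \wedge Rxz \to \exists w (Ryw \wedge Rzw)).
A: fails — Rw0w4 and Rw0w1 but w4 and w1 have no common successor.
B: satisfies the condition.
C: satisfies the condition.
D: satisfies the condition.
Valid on: B, C, D.

B, C, D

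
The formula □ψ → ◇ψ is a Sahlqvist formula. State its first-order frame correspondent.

seriality: ∀x ∃y Rxy

Suppose □ψ→◇ψ is valid. At any x set V(ψ)=W. Then □ψ at x, so ◇ψ at x, so x has a successor.
Conversely, on a frame with seriality the schema holds at every world under every valuation.
So the correspondent is seriality.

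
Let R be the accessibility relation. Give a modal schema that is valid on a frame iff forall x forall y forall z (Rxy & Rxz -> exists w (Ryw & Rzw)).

◇□q → □◇q

This is convergence; the standard corresponding axiom is .2: ◇□q → □◇q.
Suppose ◇□q→□◇q is valid. Take Rxy, Rxz and set V(q)={w : Ryw}. Then □q at y so ◇□q at x, so □◇q at x, so ◇q at z, giving w with Rzw and Ryw.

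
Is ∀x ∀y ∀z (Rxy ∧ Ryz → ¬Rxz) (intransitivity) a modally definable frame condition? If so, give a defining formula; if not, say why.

Modal frame validity is preserved under surjective bounded morphisms.
The 7-cycle (worlds 0,1,2,3,4,5,6 with 0→1→2→3→4→5→6→0) is intransitive. Mapping every world to a single reflexive point • is a surjective bounded morphism; the reflexive point is not intransitive (R••∧R•• but R••).
Hence intransitivity is not modally definable.

Not modally definable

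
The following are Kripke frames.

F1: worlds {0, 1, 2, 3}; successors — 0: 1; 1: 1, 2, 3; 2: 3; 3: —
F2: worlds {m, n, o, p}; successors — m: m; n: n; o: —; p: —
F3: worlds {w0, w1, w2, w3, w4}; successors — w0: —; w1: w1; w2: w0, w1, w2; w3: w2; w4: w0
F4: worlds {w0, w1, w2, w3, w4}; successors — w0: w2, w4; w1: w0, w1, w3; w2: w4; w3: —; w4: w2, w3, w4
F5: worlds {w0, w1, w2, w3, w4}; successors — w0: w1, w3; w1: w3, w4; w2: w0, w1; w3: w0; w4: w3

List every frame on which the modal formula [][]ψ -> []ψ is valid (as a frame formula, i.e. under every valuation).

Frame correspondent (Sahlqvist): forall x forall y (Rxy -> exists z (Rxz & Rzy)) — i.e. density.
F1: fails — R23 but no z with R2z and Rz3.
F2: ✓.
F3: fails — Rw4w0 but no z with Rw4z and Rzw0.
F4: ✓.
F5: fails — Rw3w0 but no z with Rw3z and Rzw0.

F2, F4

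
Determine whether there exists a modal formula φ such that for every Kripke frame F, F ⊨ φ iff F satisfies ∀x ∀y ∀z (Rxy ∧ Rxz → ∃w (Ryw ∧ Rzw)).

Yes: it is convergence, defined by the .2 schema ◇□q → □◇q.
Suppose ◇□q→□◇q is valid. Take Rxy, Rxz and set V(q)={w : Ryw}. Then □q at y so ◇□q at x, so □◇q at x, so ◇q at z, giving w with Rzw and Ryw.

Yes, by ◇□q → □◇q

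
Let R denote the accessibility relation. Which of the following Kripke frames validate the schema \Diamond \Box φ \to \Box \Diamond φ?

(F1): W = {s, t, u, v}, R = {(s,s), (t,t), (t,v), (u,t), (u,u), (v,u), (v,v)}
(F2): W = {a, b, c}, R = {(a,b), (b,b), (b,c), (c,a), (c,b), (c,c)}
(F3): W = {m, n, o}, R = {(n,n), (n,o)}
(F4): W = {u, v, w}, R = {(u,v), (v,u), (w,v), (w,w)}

The schema corresponds to convergence: \forall x \forall y \forall z (Rxy \wedge Rxz \to \exists w (Ryw \wedge Rzw)).
(F1): holds.
(F2): holds.
(F3): fails — Rnn and Rno but n and o have no common successor.
(F4): fails — Rww and Rwv but w and v have no common successor.
Valid on: (F1), (F2).

(F1), (F2)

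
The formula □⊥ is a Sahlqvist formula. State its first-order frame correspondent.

□⊥ is valid iff no world has any successor (otherwise □⊥ fails at any world with one).
The converse is a direct semantic check.
Frame condition: ∀x ∀y ¬Rxy.

emptiness of R: ∀x ∀y ¬Rxy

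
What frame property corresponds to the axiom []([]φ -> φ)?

Suppose □(□φ→φ) is valid. Take Rxy and set V(φ)={w : Ryw}. Then at y, □φ holds; since □(□φ→φ) at x, □φ→φ at y, so φ at y, i.e. Ryy.
The converse is a direct semantic check.
Frame condition: forall x forall y (Rxy -> Ryy).

Shift-reflexivity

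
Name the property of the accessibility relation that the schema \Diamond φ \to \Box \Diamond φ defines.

Suppose ◇φ→□◇φ is valid. Take Rxy, Rxz and set V(φ)={y}. Then ◇φ at x, so □◇φ at x, so ◇φ at z, so some w with Rzw has φ; w=y, i.e. Rzy. By symmetry of the argument, Ryz.
Conversely, any frame satisfying \forall x \forall y \forall z (Rxy \wedge Rxz \to Ryz) validates the schema.
Frame condition: \forall x \forall y \forall z (Rxy \wedge Rxz \to Ryz).

the Euclidean property: \forall x \forall y \forall z (Rxy \wedge Rxz \to Ryz)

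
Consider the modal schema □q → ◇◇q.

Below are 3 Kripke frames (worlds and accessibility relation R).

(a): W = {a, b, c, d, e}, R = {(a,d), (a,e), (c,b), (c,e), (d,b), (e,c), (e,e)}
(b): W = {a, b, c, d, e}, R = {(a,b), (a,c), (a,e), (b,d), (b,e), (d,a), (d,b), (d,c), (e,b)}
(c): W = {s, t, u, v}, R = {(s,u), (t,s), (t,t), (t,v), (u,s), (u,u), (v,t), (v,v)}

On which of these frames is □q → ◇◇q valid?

(c)

The schema corresponds to a generalized confluence (Geach) condition: ∀x ∃w (xRw ∧ xR²w).
(a): fails — at b but no w with bRw and bR²w.
(b): fails — at b but no w with bRw and bR²w.
(c): condition met.
Valid on: (c).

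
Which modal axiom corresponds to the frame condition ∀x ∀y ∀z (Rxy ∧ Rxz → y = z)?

◇s → □s

A defining formula is ◇s → □s (the CD axiom).
Suppose ◇s→□s is valid. Take Rxy, Rxz and set V(s)={y}. Then ◇s at x, so □s at x, so s at z, i.e. z=y.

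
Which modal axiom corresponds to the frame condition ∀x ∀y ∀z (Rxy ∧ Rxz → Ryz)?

◇p → □◇p

The condition is the Euclidean property. The 5 schema ◇p → □◇p defines it.
Suppose ◇p→□◇p is valid. Take Rxy, Rxz and set V(p)={y}. Then ◇p at x, so □◇p at x, so ◇p at z, so some w with Rzw has p; w=y, i.e. Rzy. By symmetry of the argument, Ryz.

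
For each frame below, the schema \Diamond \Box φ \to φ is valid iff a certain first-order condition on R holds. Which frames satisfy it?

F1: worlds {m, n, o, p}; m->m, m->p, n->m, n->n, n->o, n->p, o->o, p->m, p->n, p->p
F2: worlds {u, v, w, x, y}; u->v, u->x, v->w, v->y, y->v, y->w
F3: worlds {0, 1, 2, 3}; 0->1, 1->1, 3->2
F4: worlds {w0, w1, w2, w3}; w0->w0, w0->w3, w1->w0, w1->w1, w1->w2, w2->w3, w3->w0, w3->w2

none

Frame correspondent (Sahlqvist): \forall x \forall y (Rxy \to Ryx) — i.e. symmetry.
F1: fails — Rno but not Ron.
F2: fails — Ruv but not Rvu.
F3: fails — R01 but not R10.
F4: fails — Rw1w0 but not Rw0w1.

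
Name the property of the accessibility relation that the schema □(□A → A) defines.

shift-reflexivity: ∀x ∀y (Rxy → Ryy)

This is the T□ axiom.
It corresponds to shift-reflexivity: ∀x ∀y (Rxy → Ryy).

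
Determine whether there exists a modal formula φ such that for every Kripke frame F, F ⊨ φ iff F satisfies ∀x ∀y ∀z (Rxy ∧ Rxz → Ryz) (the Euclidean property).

Definable; ◇r → □◇r defines it

This is a Sahlqvist condition; the 5 axiom ◇r → □◇r defines it.
Suppose ◇r→□◇r is valid. Take Rxy, Rxz and set V(r)={y}. Then ◇r at x, so □◇r at x, so ◇r at z, so some w with Rzw has r; w=y, i.e. Rzy. By symmetry of the argument, Ryz.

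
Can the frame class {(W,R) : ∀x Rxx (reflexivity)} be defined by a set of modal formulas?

Yes — defined by □r → r

The condition is reflexivity. A defining modal formula is □r → r.
Suppose □r→r is valid. At any x set V(r)={w : Rxw}. Then □r holds at x, so r holds at x, i.e. Rxx.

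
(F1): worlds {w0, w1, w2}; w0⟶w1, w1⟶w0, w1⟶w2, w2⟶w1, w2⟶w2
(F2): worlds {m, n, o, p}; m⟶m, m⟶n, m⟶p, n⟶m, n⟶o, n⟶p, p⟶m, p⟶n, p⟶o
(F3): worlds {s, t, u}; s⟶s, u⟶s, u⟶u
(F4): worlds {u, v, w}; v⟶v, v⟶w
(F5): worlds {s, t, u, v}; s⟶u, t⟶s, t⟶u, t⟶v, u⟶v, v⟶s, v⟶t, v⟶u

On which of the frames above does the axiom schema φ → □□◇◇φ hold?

The schema corresponds to a generalized confluence (Geach) condition: ∀x ∀z (xR²z → ∃w (x = w ∧ zR²w)).
(F1): satisfies the condition.
(F2): fails — mR²o but no w with m=w and oR²w.
(F3): fails — uR²s but no w with u=w and sR²w.
(F4): fails — vR²w but no t with v=t and wR²t.
(F5): fails — tR²s but no w with t=w and sR²w.

(F1)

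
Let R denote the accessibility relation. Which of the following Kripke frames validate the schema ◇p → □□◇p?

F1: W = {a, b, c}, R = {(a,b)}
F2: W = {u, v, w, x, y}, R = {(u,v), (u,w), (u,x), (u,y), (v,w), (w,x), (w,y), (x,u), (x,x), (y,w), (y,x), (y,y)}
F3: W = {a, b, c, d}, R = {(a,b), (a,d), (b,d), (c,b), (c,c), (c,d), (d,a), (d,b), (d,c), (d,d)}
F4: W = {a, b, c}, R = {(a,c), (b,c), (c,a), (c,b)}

Frame correspondent (Sahlqvist): ∀x ∀y ∀z ((xRy ∧ xR²z) → ∃w (y = w ∧ zRw)) — i.e. a generalized confluence (Geach) condition.
F1: holds.
F2: fails — uRv, uR²w but no t with v=t and wRt.
F3: fails — aRb, aR²b but no w with b=w and bRw.
F4: holds.

F1, F4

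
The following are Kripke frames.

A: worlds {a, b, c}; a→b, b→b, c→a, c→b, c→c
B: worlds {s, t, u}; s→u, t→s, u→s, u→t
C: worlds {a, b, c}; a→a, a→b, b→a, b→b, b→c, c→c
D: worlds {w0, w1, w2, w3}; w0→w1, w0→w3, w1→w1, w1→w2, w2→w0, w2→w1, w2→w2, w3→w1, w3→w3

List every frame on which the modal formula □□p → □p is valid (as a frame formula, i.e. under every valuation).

The schema corresponds to density: ∀x ∀y (Rxy → ∃z (Rxz ∧ Rzy)).
A: holds.
B: fails — Rsu but no z with Rsz and Rzu.
C: holds.
D: holds.
Valid on: A, C, D.

A, C, D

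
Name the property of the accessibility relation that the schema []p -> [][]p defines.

transitivity: forall x forall y forall z (Rxy & Ryz -> Rxz)

Suppose □p→□□p is valid. Take Rxy, Ryz and set V(p)={w : Rxw}. Then □p at x, so □□p at x, so □p at y, so p at z, i.e. Rxz.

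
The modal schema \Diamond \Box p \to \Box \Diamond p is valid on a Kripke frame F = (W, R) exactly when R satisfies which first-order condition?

This schema is the .2 axiom.
It corresponds to convergence: \forall x \forall y \forall z (Rxy \wedge Rxz \to \exists w (Ryw \wedge Rzw)).

convergence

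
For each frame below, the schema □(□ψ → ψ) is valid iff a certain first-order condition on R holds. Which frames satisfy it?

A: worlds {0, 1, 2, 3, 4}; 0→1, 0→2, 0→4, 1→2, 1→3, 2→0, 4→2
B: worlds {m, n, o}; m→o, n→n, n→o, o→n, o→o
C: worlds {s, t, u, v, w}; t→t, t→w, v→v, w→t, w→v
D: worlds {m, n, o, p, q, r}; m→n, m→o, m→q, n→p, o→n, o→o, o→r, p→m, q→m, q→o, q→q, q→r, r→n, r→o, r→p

B

This is the axiom for shift-reflexivity; its first-order frame correspondent is ∀x ∀y (Rxy → Ryy).
A: fails — R02 but not R22.
B: ✓.
C: fails — Rtw but not Rww.
D: fails — Ron but not Rnn.
Valid on: B.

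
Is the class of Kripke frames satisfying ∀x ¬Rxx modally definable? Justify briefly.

If a class were modally definable it would be closed under surjective bounded morphisms (Goldblatt–Thomason).
The 3-cycle (worlds a,b,c with a→b→c→a) is irreflexive, and the map sending every world to a single reflexive point • is a surjective bounded morphism (forth: every edge maps to (•,•); back: every world has a successor). So any modal formula valid on the 3-cycle is also valid on the reflexive point, which is not irreflexive.
So the class is not modally definable.

No — not modally definable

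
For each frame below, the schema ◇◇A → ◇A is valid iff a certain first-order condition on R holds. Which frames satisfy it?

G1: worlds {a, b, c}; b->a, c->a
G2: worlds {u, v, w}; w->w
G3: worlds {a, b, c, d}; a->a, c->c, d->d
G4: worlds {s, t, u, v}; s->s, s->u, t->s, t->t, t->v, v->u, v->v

G1, G2, G3

This is the axiom for transitivity; its first-order frame correspondent is ∀x ∀y ∀z (Rxy ∧ Ryz → Rxz).
G1: holds.
G2: holds.
G3: holds.
G4: fails — Rtv and Rvu but not Rtu.
Valid on: G1, G2, G3.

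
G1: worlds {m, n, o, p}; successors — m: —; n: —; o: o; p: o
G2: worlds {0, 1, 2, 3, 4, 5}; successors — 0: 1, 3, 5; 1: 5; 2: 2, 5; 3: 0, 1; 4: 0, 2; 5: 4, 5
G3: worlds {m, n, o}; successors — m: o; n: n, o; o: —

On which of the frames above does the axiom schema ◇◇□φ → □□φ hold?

G1

This is the axiom for a generalized confluence (Geach) condition; its first-order frame correspondent is ∀x ∀y ∀z ((xR²y ∧ xR²z) → ∃w (yRw ∧ z = w)).
G1: holds.
G2: fails — 0R²0, 0R²0 but no w with 0Rw and 0=w.
G3: fails — nR²o, nR²n but no w with oRw and n=w.
Valid on: G1.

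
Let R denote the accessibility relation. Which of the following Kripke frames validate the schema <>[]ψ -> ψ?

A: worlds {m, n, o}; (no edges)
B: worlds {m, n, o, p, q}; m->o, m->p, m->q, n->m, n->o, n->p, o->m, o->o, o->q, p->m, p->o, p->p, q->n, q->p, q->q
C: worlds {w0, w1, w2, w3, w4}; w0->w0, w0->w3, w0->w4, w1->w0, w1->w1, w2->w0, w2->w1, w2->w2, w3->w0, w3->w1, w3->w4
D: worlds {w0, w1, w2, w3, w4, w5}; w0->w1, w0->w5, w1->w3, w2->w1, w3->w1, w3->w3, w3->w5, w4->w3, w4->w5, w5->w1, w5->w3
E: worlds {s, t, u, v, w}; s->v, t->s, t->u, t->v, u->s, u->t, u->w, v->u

A

The schema corresponds to symmetry: forall x forall y (Rxy -> Ryx).
A: satisfies the condition.
B: fails — Rno but not Ron.
C: fails — Rw1w0 but not Rw0w1.
D: fails — Rw4w5 but not Rw5w4.
E: fails — Rtv but not Rvt.
Valid on: A.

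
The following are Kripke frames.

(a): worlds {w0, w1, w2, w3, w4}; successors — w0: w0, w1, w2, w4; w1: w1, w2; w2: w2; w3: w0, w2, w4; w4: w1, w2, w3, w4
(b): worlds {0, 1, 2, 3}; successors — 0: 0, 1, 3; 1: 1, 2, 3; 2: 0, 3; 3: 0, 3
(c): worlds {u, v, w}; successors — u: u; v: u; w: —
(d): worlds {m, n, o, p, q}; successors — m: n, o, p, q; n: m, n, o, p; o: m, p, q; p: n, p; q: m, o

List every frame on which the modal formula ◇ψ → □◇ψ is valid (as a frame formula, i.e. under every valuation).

(c)

Frame correspondent (Sahlqvist): ∀x ∀y ∀z (Rxy ∧ Rxz → Ryz) — i.e. the Euclidean property.
(a): fails — Rw0w4 and Rw0w0 but not Rw4w0.
(b): fails — R01 and R00 but not R10.
(c): ✓.
(d): fails — Rmo and Rmo but not Roo.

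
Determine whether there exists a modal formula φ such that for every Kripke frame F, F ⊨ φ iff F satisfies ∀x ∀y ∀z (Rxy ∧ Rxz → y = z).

Yes: it is partial functionality, defined by the CD schema ◇p → □p.
Suppose ◇p→□p is valid. Take Rxy, Rxz and set V(p)={y}. Then ◇p at x, so □p at x, so p at z, i.e. z=y.

Yes, by ◇p → □p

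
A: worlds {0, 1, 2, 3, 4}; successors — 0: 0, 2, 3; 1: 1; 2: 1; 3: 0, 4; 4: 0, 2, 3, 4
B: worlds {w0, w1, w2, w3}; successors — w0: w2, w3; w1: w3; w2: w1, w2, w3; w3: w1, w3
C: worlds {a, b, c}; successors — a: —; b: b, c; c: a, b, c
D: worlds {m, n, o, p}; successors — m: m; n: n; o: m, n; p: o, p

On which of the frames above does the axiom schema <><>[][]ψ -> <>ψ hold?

This is the axiom for a generalized confluence (Geach) condition; its first-order frame correspondent is forall x forall y (x R^2 y -> exists w (y R^2 w & xRw)).
A: fails — 0R²1 but no w with 1R²w and 0Rw.
B: ✓.
C: fails — bR²a but no w with aR²w and bRw.
D: fails — pR²m but no w with mR²w and pRw.

B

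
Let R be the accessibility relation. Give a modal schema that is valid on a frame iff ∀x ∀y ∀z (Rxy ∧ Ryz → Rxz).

The condition is transitivity. The 4 schema □s → □□s defines it.

□s → □□s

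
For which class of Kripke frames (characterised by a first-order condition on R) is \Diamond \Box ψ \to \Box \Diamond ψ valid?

convergence: \forall x \forall y \forall z (Rxy \wedge Rxz \to \exists w (Ryw \wedge Rzw))

Suppose ◇□ψ→□◇ψ is valid. Take Rxy, Rxz and set V(ψ)={w : Ryw}. Then □ψ at y so ◇□ψ at x, so □◇ψ at x, so ◇ψ at z, giving w with Rzw and Ryw.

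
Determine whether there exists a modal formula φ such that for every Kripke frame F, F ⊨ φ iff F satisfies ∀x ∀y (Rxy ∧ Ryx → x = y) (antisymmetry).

If a class were modally definable it would be closed under surjective bounded morphisms (Goldblatt–Thomason).
The 8-cycle (worlds a,b,c,d,e,f,g,h with a→b→c→d→e→f→g→h→a) is antisymmetric. Sending even-indexed worlds to • and odd-indexed worlds to ∘ is a surjective bounded morphism onto the two-world frame with •↔∘, which is not antisymmetric.
So the class is not modally definable.

Not modally definable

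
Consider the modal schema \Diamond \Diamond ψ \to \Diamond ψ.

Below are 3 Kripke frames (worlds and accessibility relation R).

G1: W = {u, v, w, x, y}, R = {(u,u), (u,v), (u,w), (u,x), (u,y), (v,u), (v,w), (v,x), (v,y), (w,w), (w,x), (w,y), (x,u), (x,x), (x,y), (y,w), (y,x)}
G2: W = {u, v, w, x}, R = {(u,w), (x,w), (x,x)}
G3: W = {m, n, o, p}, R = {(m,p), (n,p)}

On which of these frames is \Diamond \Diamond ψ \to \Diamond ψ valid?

G2, G3

Frame correspondent (Sahlqvist): \forall x \forall y \forall z (Rxy \wedge Ryz \to Rxz) — i.e. transitivity.
G1: fails — Ryx and Rxu but not Ryu.
G2: condition met.
G3: condition met.
Valid on: G2, G3.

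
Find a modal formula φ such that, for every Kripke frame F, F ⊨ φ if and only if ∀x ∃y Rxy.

□r → ◇r

A defining formula is □r → ◇r (the D axiom).
Suppose □r→◇r is valid. At any x set V(r)=W. Then □r at x, so ◇r at x, so x has a successor.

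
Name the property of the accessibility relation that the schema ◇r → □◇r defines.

This schema is the 5 axiom.
Its frame correspondent is the Euclidean property — ∀x ∀y ∀z (Rxy ∧ Rxz → Ryz).

The Euclidean property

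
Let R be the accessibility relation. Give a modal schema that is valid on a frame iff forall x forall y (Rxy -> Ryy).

□(□ψ → ψ)

The condition is shift-reflexivity. The T□ schema □(□ψ → ψ) defines it.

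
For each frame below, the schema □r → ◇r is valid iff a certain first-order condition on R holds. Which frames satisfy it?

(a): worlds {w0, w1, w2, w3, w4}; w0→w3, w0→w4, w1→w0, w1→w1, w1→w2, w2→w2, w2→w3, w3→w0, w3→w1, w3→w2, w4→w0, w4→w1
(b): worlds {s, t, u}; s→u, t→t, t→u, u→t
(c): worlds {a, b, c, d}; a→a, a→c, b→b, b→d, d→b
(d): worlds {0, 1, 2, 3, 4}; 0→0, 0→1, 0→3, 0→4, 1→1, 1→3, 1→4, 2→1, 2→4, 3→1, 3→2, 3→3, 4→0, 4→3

The schema corresponds to seriality: ∀x ∃y Rxy.
(a): holds.
(b): holds.
(c): fails — world c has no successor.
(d): holds.
Valid on: (a), (b), (d).

(a), (b), (d)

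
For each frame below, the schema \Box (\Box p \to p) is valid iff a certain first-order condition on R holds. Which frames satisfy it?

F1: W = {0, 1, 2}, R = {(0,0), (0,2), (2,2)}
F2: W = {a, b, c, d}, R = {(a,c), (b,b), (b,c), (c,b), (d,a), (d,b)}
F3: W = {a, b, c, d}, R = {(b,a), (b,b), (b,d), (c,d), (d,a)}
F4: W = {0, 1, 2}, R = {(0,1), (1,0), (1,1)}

F1

This is the axiom for shift-reflexivity; its first-order frame correspondent is \forall x \forall y (Rxy \to Ryy).
F1: ✓.
F2: fails — Rbc but not Rcc.
F3: fails — Rcd but not Rdd.
F4: fails — R10 but not R00.
Valid on: F1.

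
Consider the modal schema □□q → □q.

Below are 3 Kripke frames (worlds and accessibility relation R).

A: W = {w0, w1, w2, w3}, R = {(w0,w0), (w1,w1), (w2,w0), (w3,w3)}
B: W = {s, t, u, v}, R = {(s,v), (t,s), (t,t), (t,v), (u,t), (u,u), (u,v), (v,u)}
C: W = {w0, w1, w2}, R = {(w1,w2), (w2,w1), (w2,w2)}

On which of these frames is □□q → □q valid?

Frame correspondent (Sahlqvist): ∀x ∀y (Rxy → ∃z (Rxz ∧ Rzy)) — i.e. density.
A: condition met.
B: fails — Rsv but no z with Rsz and Rzv.
C: condition met.

A, C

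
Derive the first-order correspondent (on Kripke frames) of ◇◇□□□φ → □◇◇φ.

∀x ∀y ∀z ((xR²y ∧ xRz) → ∃w (yR³w ∧ zR²w))

This is a Sahlqvist (Geach-type) schema ◇^2□^3φ → □^1◇^2φ.
Minimal-valuation argument: fix x; take any y with xR^2y and any z with xR^1z. Set V(φ) to the set of worlds R-reachable from y in exactly 3 steps. Then □^3φ holds at y, so the antecedent holds at x; validity forces ◇^2φ at z, giving a w with zR^2w and yR^3w.
First-order correspondent: ∀x ∀y ∀z ((xR²y ∧ xRz) → ∃w (yR³w ∧ zR²w)).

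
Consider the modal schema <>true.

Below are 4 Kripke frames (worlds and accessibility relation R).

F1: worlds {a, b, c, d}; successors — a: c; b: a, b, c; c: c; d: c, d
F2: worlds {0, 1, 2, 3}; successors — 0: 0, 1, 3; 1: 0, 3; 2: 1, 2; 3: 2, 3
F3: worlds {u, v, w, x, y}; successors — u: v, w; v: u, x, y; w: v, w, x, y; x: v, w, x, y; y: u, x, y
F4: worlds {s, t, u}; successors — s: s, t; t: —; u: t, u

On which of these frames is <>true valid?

F1, F2, F3

This is the axiom for seriality; its first-order frame correspondent is forall x exists y Rxy.
F1: satisfies the condition.
F2: satisfies the condition.
F3: satisfies the condition.
F4: fails — world t has no successor.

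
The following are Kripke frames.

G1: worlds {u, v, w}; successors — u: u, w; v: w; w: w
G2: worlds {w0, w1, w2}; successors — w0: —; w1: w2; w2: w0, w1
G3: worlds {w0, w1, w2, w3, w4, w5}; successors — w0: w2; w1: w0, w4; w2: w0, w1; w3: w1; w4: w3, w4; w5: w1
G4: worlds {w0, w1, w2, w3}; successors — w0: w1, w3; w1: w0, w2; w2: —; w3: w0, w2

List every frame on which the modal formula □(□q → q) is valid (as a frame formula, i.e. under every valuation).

Frame correspondent (Sahlqvist): ∀x ∀y (Rxy → Ryy) — i.e. shift-reflexivity.
G1: holds.
G2: fails — Rw1w2 but not Rw2w2.
G3: fails — Rw1w0 but not Rw0w0.
G4: fails — Rw1w2 but not Rw2w2.

G1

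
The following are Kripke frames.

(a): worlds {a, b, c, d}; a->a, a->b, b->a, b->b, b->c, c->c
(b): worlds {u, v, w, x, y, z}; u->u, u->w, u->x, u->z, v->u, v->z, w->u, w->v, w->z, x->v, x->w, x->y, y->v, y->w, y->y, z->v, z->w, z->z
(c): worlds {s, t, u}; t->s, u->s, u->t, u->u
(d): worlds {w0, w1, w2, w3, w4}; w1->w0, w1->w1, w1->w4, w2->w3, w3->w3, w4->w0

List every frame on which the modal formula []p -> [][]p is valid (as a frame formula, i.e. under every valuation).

Frame correspondent (Sahlqvist): forall x forall y forall z (Rxy & Ryz -> Rxz) — i.e. transitivity.
(a): fails — Rab and Rbc but not Rac.
(b): fails — Rxw and Rwu but not Rxu.
(c): holds.
(d): holds.
Valid on: (c), (d).

(c), (d)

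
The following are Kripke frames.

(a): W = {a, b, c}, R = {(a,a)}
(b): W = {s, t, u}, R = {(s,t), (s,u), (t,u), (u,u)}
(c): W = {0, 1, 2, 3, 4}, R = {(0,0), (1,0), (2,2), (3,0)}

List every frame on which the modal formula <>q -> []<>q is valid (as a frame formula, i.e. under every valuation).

This is the axiom for the Euclidean property; its first-order frame correspondent is forall x forall y forall z (Rxy & Rxz -> Ryz).
(a): condition met.
(b): fails — Rsu and Rst but not Rut.
(c): condition met.

(a), (c)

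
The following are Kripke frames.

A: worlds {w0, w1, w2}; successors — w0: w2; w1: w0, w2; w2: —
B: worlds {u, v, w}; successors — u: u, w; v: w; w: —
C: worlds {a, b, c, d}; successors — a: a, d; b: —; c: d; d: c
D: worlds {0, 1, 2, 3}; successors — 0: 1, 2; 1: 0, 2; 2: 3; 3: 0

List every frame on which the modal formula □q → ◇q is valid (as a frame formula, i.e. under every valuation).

D

The schema corresponds to seriality: ∀x ∃y Rxy.
A: fails — world w2 has no successor.
B: fails — world w has no successor.
C: fails — world b has no successor.
D: satisfies the condition.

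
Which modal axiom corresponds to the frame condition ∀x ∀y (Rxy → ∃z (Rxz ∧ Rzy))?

□□q → □q

This is density; the standard corresponding axiom is C4: □□q → □q.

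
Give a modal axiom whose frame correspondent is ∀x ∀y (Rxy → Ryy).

A defining formula is □(□s → s) (the T□ axiom).
Suppose □(□s→s) is valid. Take Rxy and set V(s)={w : Ryw}. Then at y, □s holds; since □(□s→s) at x, □s→s at y, so s at y, i.e. Ryy.

□(□s → s)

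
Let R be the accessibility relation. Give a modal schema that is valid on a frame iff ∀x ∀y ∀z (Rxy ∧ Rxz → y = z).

A defining formula is ◇q → □q (the CD axiom).
Suppose ◇q→□q is valid. Take Rxy, Rxz and set V(q)={y}. Then ◇q at x, so □q at x, so q at z, i.e. z=y.

◇q → □q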